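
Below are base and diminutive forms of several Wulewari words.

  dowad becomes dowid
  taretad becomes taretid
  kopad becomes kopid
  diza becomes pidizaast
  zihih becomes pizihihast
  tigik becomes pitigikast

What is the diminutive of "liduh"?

piliduhast

dowad and diza both have last vowel 'a' yet inflect differently (dowid, pidizaast), so the last vowel is not what conditions the rule; the final letter is.
"liduh" ends in -h. The one such stem in the data (zihih → pizihihast) adds pi- … -ast around the stem, so the same rule applies.
So liduh → piliduhast.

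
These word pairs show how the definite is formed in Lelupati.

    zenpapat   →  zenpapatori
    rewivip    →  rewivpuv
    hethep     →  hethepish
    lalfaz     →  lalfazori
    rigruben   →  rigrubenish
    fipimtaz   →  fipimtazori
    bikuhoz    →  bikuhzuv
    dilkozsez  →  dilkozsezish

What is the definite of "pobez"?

pobezish

lalfaz and dilkozsez both end in -z yet inflect differently (lalfazori, dilkozsezish), so the final letter is not what conditions the rule; the last vowel is.
"pobez" has last vowel 'e'. The stems whose last vowel is 'e' (dilkozsez → dilkozsezish, rigruben → rigrubenish, hethep → hethepish) add -ish.
So pobez → pobezish.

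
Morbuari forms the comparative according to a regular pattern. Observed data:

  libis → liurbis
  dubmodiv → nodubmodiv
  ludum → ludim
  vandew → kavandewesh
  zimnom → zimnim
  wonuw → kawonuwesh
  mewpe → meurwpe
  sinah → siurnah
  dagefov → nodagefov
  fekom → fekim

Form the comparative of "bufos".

ludum and wonuw both have last vowel 'u' yet inflect differently (ludim, kawonuwesh), so the last vowel is not what conditions the rule; the final letter is.
"bufos" ends in -s. The one such stem in the data (libis → liurbis) inserts -ur- after the first vowel (as do mewpe, sinah), so the same rule applies.
So bufos → buurfos.

buurfos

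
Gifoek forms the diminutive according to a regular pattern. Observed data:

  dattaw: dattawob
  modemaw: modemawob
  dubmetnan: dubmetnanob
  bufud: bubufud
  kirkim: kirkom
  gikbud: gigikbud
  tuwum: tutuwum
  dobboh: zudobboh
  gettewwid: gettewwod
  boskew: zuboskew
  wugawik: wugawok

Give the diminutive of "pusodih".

pusodoh

boskew and modemaw both end in -w yet inflect differently (zuboskew, modemawob), so the final letter is not what conditions the rule; the last vowel is.
"pusodih" has last vowel 'i'. The stems whose last vowel is 'i' (wugawik → wugawok, kirkim → kirkom, gettewwid → gettewwod) change the last vowel to 'o'.
The other patterns: stems whose last vowel is 'e' or 'o' add the prefix zu-; stems whose last vowel is 'a' add -ob; stems whose last vowel is 'u' repeat the first consonant+vowel as a prefix.
So pusodih → pusodoh.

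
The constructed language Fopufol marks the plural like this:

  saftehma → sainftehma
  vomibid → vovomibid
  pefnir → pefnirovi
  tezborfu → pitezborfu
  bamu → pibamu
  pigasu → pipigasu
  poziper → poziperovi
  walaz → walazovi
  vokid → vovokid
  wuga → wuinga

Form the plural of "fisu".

pifisu

"fisu" ends in -u. The stems ending in -u (tezborfu → pitezborfu, pigasu → pipigasu, bamu → pibamu) add the prefix pi-.
The other patterns: stems ending in -d repeat the first consonant+vowel as a prefix; stems ending in -a insert -in- after the first vowel; stems ending in -r or -z add -ovi.
So fisu → pifisu.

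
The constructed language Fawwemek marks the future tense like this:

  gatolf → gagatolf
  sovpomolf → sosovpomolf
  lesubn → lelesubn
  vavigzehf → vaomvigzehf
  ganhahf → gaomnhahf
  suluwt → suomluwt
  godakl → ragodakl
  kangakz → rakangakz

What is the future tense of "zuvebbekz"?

razuvebbekz

gatolf and vavigzehf both end in -f yet inflect differently (gagatolf, vaomvigzehf), so the final letter is not what conditions the rule; the second-to-last letter is.
"zuvebbekz" has second-to-last letter 'k'. The stems whose second-to-last letter is 'k' (godakl → ragodakl, kangakz → rakangakz) add the prefix ra-.
So zuvebbekz → razuvebbekz.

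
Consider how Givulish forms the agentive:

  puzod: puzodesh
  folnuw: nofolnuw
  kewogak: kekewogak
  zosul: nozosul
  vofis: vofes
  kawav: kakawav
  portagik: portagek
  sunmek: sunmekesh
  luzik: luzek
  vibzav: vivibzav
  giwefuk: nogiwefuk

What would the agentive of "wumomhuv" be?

giwefuk and kewogak both end in -k yet inflect differently (nogiwefuk, kekewogak), so the final letter is not what conditions the rule; the last vowel is.
"wumomhuv" has last vowel 'u'. The stems whose last vowel is 'u' (zosul → nozosul, folnuw → nofolnuw, giwefuk → nogiwefuk) add the prefix no-.
The other patterns: stems whose last vowel is 'a' repeat the first consonant+vowel as a prefix; stems whose last vowel is 'i' change the last vowel to 'e'; stems whose last vowel is 'e' or 'o' add -esh.
So wumomhuv → nowumomhuv.

nowumomhuv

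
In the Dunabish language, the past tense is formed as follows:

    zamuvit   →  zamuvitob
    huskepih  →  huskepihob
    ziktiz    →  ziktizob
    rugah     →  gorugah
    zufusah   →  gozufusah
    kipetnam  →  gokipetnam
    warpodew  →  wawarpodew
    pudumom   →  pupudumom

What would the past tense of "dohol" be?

huskepih and rugah both end in -h yet inflect differently (huskepihob, gorugah), so the final letter is not what conditions the rule; the last vowel is.
"dohol" has last vowel 'o'. The one such stem in the data (pudumom → pupudumom) repeats the first consonant+vowel as a prefix (as does warpodew), so the same rule applies.
So dohol → dodohol.

dodohol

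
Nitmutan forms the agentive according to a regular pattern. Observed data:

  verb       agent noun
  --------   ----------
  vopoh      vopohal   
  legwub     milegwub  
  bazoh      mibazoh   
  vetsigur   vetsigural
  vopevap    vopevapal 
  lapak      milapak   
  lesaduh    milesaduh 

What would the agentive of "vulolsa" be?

vopoh and bazoh both end in -h yet inflect differently (vopohal, mibazoh), so the final letter is not what conditions the rule; the first letter is.
"vulolsa" begins with v-. The stems beginning with v- (vopoh → vopohal, vopevap → vopevapal, vetsigur → vetsigural) add -al.
So vulolsa → vulolsaal.

vulolsaal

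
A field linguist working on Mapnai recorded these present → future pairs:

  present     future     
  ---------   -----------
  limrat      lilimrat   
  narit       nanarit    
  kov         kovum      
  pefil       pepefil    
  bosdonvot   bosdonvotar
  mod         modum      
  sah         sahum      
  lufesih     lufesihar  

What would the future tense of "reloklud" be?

relokludar

"reloklud" has 3 vowels. The stems with 3 vowels (bosdonvot → bosdonvotar, lufesih → lufesihar) add -ar.
The other patterns: stems with 1 vowel add -um; stems with 2 vowels repeat the first consonant+vowel as a prefix.
So reloklud → relokludar.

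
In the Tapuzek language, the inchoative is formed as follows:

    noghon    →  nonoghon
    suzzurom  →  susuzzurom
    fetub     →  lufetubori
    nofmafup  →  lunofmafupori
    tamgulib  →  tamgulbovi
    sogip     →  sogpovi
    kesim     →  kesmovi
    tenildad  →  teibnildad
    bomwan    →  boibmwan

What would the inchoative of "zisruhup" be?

luzisruhupori

fetub and tamgulib both end in -b yet inflect differently (lufetubori, tamgulbovi), so the final letter is not what conditions the rule; the last vowel is.
"zisruhup" has last vowel 'u'. The stems whose last vowel is 'u' (fetub → lufetubori, nofmafup → lunofmafupori) add lu- … -ori around the stem.
So zisruhup → luzisruhupori.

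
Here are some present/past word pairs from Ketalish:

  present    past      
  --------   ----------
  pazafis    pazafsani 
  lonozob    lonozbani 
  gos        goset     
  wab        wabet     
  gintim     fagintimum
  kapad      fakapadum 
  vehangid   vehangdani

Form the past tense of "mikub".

famikubum

gos and pazafis both end in -s yet inflect differently (goset, pazafsani), so the final letter is not what conditions the rule; the number of vowels is.
"mikub" has 2 vowels. The stems with 2 vowels (kapad → fakapadum, gintim → fagintimum) add fa- … -um around the stem.
The other patterns: stems with 1 vowel add -et; stems with 3 vowels delete the last vowel and add -ani.
So mikub → famikubum.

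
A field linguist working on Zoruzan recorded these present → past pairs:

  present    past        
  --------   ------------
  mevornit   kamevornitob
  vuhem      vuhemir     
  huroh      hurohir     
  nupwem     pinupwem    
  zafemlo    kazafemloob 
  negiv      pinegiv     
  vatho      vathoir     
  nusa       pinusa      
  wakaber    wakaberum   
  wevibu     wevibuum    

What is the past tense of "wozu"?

wozuum

"wozu" begins with w-. The stems beginning with w- (wakaber → wakaberum, wevibu → wevibuum) add -um.
So wozu → wozuum.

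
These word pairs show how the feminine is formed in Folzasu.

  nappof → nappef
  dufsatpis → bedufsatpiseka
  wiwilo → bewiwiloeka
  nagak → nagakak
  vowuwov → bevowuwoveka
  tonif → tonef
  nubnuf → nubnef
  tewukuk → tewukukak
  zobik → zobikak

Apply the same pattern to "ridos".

beridoseka

"ridos" ends in -s. The one such stem in the data (dufsatpis → bedufsatpiseka) adds be- … -eka around the stem, so the same rule applies.
So ridos → beridoseka.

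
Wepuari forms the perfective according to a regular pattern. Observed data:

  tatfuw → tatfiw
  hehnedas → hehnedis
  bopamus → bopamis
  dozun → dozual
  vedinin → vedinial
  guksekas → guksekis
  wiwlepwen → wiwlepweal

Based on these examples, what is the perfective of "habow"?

habiw

dozun and tatfuw both have last vowel 'u' yet inflect differently (dozual, tatfiw), so the last vowel is not what conditions the rule; the final letter is.
"habow" ends in -w. The one such stem in the data (tatfuw → tatfiw) changes the last vowel to 'i' (as do guksekas, hehnedas), so the same rule applies.
So habow → habiw.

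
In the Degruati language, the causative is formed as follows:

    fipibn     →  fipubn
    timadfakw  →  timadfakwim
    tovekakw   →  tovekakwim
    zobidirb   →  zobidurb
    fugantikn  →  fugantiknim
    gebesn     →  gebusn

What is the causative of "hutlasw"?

fugantikn and fipibn both end in -n yet inflect differently (fugantiknim, fipubn), so the final letter is not what conditions the rule; the second-to-last letter is.
"hutlasw" has second-to-last letter 's'. The one such stem in the data (gebesn → gebusn) changes the last vowel to 'u' (as do fipibn, zobidirb), so the same rule applies.
The other pattern: stems whose second-to-last letter is 'k' add -im.
So hutlasw → hutlusw.

hutlusw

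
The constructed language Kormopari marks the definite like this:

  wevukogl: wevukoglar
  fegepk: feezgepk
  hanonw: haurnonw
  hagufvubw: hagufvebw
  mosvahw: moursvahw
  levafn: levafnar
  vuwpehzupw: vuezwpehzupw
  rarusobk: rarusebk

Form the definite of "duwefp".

duwefpar

"duwefp" has second-to-last letter 'f'. The one such stem in the data (levafn → levafnar) adds -ar, so the same rule applies.
So duwefp → duwefpar.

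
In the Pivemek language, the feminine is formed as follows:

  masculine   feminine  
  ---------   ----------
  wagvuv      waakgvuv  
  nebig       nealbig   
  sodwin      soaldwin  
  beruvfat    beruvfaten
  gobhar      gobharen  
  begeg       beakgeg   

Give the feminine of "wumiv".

wualmiv

nebig and begeg both end in -g yet inflect differently (nealbig, beakgeg), so the final letter is not what conditions the rule; the last vowel is.
"wumiv" has last vowel 'i'. The stems whose last vowel is 'i' (nebig → nealbig, sodwin → soaldwin) insert -al- after the first vowel.
The other patterns: stems whose last vowel is 'a' add -en; stems whose last vowel is 'e' or 'u' insert -ak- after the first vowel.
So wumiv → wualmiv.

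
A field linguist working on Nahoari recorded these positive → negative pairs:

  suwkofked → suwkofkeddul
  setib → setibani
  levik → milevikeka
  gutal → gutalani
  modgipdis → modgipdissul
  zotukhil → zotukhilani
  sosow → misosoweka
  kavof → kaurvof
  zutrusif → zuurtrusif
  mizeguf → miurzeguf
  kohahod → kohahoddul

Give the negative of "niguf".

niurguf

setib and modgipdis both have last vowel 'i' yet inflect differently (setibani, modgipdissul), so the last vowel is not what conditions the rule; the final letter is.
"niguf" ends in -f. The stems ending in -f (mizeguf → miurzeguf, kavof → kaurvof, zutrusif → zuurtrusif) insert -ur- after the first vowel.
The other patterns: stems ending in -b or -l add -ani; stems ending in -d or -s double the final consonant and add -ul; stems ending in -k or -w add mi- … -eka around the stem.
So niguf → niurguf.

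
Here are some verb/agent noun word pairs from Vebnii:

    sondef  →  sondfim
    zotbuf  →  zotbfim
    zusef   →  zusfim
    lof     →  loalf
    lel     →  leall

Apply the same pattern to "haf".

"haf" has 1 vowel. The stems with 1 vowel (lof → loalf, lel → leall) insert -al- after the first vowel.
So haf → haalf.

haalf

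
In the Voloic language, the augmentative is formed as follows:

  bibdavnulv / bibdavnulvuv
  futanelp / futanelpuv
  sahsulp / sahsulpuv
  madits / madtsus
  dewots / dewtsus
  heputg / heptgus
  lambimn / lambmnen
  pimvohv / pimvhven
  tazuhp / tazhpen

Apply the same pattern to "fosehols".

foseholsuv

bibdavnulv and pimvohv both end in -v yet inflect differently (bibdavnulvuv, pimvhven), so the final letter is not what conditions the rule; the second-to-last letter is.
"fosehols" has second-to-last letter 'l'. The stems whose second-to-last letter is 'l' (bibdavnulv → bibdavnulvuv, futanelp → futanelpuv, sahsulp → sahsulpuv) add -uv.
The other patterns: stems whose second-to-last letter is 't' delete the last vowel and add -us; stems whose second-to-last letter is 'h' or 'm' delete the last vowel and add -en.
So fosehols → foseholsuv.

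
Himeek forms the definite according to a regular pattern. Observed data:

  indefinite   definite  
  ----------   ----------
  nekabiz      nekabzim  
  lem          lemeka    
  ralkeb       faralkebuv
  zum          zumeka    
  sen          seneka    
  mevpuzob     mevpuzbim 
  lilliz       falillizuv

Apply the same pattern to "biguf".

fabigufuv

"biguf" has 2 vowels. The stems with 2 vowels (ralkeb → faralkebuv, lilliz → falillizuv) add fa- … -uv around the stem.
So biguf → fabigufuv.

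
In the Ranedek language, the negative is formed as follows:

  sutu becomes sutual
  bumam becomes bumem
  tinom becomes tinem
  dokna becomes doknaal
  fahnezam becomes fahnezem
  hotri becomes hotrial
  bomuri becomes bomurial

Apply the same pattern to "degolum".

degolem

dokna and fahnezam both have last vowel 'a' yet inflect differently (doknaal, fahnezem), so the last vowel is not what conditions the rule; whether the stem ends in a vowel or a consonant is.
"degolum" ends in a consonant. The stems ending in a consonant (fahnezam → fahnezem, bumam → bumem, tinom → tinem) change the last vowel to 'e'.
So degolum → degolem.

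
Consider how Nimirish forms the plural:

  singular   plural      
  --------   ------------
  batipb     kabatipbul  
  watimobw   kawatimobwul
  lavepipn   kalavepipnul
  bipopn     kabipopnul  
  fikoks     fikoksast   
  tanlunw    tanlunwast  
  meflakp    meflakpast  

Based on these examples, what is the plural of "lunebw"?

kalunebwul

"lunebw" has second-to-last letter 'b'. The one such stem in the data (watimobw → kawatimobwul) adds ka- … -ul around the stem, so the same rule applies.
The other pattern: stems whose second-to-last letter is 'k' or 'n' add -ast.
So lunebw → kalunebwul.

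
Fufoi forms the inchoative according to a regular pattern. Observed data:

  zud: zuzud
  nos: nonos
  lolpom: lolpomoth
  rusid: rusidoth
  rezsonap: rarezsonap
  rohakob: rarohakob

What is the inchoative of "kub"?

kukub

zud and rusid both end in -d yet inflect differently (zuzud, rusidoth), so the final letter is not what conditions the rule; the number of vowels is.
"kub" has 1 vowel. The stems with 1 vowel (zud → zuzud, nos → nonos) repeat the first consonant+vowel as a prefix.
So kub → kukub.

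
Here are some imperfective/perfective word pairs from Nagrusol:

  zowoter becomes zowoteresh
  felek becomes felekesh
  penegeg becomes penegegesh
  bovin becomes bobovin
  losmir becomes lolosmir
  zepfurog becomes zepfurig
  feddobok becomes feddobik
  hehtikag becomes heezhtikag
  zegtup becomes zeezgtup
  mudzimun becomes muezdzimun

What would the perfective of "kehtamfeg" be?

kehtamfegesh

zowoter and losmir both end in -r yet inflect differently (zowoteresh, lolosmir), so the final letter is not what conditions the rule; the last vowel is.
"kehtamfeg" has last vowel 'e'. The stems whose last vowel is 'e' (zowoter → zowoteresh, felek → felekesh, penegeg → penegegesh) add -esh.
The other patterns: stems whose last vowel is 'i' repeat the first consonant+vowel as a prefix; stems whose last vowel is 'o' change the last vowel to 'i'; stems whose last vowel is 'a' or 'u' insert -ez- after the first vowel.
So kehtamfeg → kehtamfegesh.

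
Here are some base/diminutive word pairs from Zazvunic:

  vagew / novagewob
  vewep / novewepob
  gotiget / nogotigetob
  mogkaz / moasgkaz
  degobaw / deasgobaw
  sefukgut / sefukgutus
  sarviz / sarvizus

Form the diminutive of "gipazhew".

nogipazhewob

vagew and degobaw both end in -w yet inflect differently (novagewob, deasgobaw), so the final letter is not what conditions the rule; the last vowel is.
"gipazhew" has last vowel 'e'. The stems whose last vowel is 'e' (vagew → novagewob, vewep → novewepob, gotiget → nogotigetob) add no- … -ob around the stem.
So gipazhew → nogipazhewob.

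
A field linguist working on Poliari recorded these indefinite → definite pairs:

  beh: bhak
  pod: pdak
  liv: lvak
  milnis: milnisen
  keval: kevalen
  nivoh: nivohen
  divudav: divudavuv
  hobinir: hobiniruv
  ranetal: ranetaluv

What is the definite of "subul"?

subulen

beh and nivoh both end in -h yet inflect differently (bhak, nivohen), so the final letter is not what conditions the rule; the number of vowels is.
"subul" has 2 vowels. The stems with 2 vowels (milnis → milnisen, keval → kevalen, nivoh → nivohen) add -en.
The other patterns: stems with 1 vowel delete the last vowel and add -ak; stems with 3 vowels add -uv.
So subul → subulen.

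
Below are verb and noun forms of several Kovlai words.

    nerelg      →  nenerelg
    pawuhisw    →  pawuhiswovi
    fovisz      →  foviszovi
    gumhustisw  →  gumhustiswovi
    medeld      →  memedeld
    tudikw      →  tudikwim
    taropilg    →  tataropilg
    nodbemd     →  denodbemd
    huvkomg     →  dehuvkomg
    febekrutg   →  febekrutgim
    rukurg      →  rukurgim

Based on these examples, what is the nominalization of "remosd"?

taropilg and huvkomg both end in -g yet inflect differently (tataropilg, dehuvkomg), so the final letter is not what conditions the rule; the second-to-last letter is.
"remosd" has second-to-last letter 's'. The stems whose second-to-last letter is 's' (pawuhisw → pawuhiswovi, gumhustisw → gumhustiswovi, fovisz → foviszovi) add -ovi.
The other patterns: stems whose second-to-last letter is 'l' repeat the first consonant+vowel as a prefix; stems whose second-to-last letter is 'm' add the prefix de-; stems whose second-to-last letter is 'k', 'r' or 't' add -im.
So remosd → remosdovi.

remosdovi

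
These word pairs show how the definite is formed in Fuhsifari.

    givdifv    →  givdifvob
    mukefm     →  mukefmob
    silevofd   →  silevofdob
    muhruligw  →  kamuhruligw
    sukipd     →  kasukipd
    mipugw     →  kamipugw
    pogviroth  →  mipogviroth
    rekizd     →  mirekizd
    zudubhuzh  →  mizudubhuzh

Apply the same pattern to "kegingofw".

kegingofwob

"kegingofw" has second-to-last letter 'f'. The stems whose second-to-last letter is 'f' (givdifv → givdifvob, mukefm → mukefmob, silevofd → silevofdob) add -ob.
So kegingofw → kegingofwob.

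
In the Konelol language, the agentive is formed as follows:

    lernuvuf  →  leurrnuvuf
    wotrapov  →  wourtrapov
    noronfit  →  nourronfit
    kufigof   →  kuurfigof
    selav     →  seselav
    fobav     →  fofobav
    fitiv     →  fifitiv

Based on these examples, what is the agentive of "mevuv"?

wotrapov and selav both end in -v yet inflect differently (wourtrapov, seselav), so the final letter is not what conditions the rule; the number of vowels is.
"mevuv" has 2 vowels. The stems with 2 vowels (selav → seselav, fobav → fofobav, fitiv → fifitiv) repeat the first consonant+vowel as a prefix.
The other pattern: stems with 3 vowels insert -ur- after the first vowel.
So mevuv → memevuv.

memevuv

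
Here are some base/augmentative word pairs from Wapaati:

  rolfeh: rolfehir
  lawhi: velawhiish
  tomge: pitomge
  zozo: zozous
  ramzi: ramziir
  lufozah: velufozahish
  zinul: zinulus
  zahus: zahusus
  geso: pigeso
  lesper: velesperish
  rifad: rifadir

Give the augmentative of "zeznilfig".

zeznilfigus

"zeznilfig" begins with z-. The stems beginning with z- (zinul → zinulus, zahus → zahusus, zozo → zozous) add -us.
The other patterns: stems beginning with r- add -ir; stems beginning with l- add ve- … -ish around the stem; stems beginning with g- or t- add the prefix pi-.
So zeznilfig → zeznilfigus.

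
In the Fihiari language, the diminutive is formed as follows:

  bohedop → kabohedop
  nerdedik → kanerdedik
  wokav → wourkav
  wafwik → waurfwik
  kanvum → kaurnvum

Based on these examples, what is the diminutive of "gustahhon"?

kagustahhon

wafwik and nerdedik both end in -k yet inflect differently (waurfwik, kanerdedik), so the final letter is not what conditions the rule; the number of vowels is.
"gustahhon" has 3 vowels. The stems with 3 vowels (bohedop → kabohedop, nerdedik → kanerdedik) add the prefix ka-.
The other pattern: stems with 2 vowels insert -ur- after the first vowel.
So gustahhon → kagustahhon.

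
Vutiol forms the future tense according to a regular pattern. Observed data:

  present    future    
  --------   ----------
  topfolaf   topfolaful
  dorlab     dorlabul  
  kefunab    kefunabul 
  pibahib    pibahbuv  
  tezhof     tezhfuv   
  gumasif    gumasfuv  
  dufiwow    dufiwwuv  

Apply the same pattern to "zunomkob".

zunomkbuv

"zunomkob" has last vowel 'o'. The stems whose last vowel is 'o' (tezhof → tezhfuv, dufiwow → dufiwwuv) delete the last vowel and add -uv.
The other pattern: stems whose last vowel is 'a' add -ul.
So zunomkob → zunomkbuv.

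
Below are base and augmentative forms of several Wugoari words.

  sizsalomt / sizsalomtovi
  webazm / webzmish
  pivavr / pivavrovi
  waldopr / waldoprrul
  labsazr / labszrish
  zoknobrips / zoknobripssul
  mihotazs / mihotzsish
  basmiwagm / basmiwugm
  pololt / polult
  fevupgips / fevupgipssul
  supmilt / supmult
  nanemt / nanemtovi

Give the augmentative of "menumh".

mihotazs and zoknobrips both end in -s yet inflect differently (mihotzsish, zoknobripssul), so the final letter is not what conditions the rule; the second-to-last letter is.
"menumh" has second-to-last letter 'm'. The stems whose second-to-last letter is 'm' (nanemt → nanemtovi, sizsalomt → sizsalomtovi) add -ovi.
The other patterns: stems whose second-to-last letter is 'z' delete the last vowel and add -ish; stems whose second-to-last letter is 'p' double the final consonant and add -ul; stems whose second-to-last letter is 'g' or 'l' change the last vowel to 'u'.
So menumh → menumhovi.

menumhovi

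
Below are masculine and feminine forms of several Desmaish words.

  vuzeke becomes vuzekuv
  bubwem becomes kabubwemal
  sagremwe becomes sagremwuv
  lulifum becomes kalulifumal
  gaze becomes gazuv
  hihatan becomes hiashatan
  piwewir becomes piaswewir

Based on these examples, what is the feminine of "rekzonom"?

karekzonomal

bubwem and sagremwe both have last vowel 'e' yet inflect differently (kabubwemal, sagremwuv), so the last vowel is not what conditions the rule; the final letter is.
"rekzonom" ends in -m. The stems ending in -m (lulifum → kalulifumal, bubwem → kabubwemal) add ka- … -al around the stem.
So rekzonom → karekzonomal.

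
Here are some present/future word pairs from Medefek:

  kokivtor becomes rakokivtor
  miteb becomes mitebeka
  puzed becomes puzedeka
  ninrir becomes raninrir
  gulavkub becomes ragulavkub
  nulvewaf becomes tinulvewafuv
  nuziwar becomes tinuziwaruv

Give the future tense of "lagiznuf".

miteb and gulavkub both end in -b yet inflect differently (mitebeka, ragulavkub), so the final letter is not what conditions the rule; the last vowel is.
"lagiznuf" has last vowel 'u'. The one such stem in the data (gulavkub → ragulavkub) adds the prefix ra-, so the same rule applies.
The other patterns: stems whose last vowel is 'a' add ti- … -uv around the stem; stems whose last vowel is 'e' add -eka.
So lagiznuf → ralagiznuf.

ralagiznuf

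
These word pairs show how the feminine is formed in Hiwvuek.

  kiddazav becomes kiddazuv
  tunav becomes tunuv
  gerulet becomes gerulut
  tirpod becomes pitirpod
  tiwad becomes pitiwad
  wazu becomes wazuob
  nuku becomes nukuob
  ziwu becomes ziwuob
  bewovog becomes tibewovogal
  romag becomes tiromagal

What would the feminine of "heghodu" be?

heghoduob

"heghodu" ends in -u. The stems ending in -u (wazu → wazuob, nuku → nukuob, ziwu → ziwuob) add -ob.
The other patterns: stems ending in -t or -v change the last vowel to 'u'; stems ending in -d add the prefix pi-; stems ending in -g add ti- … -al around the stem.
So heghodu → heghoduob.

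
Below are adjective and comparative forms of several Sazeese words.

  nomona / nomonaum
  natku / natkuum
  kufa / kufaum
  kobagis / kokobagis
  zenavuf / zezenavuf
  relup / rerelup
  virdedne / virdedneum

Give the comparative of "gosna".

gosnaum

"gosna" ends in a vowel. The stems ending in a vowel (kufa → kufaum, natku → natkuum, nomona → nomonaum) add -um.
So gosna → gosnaum.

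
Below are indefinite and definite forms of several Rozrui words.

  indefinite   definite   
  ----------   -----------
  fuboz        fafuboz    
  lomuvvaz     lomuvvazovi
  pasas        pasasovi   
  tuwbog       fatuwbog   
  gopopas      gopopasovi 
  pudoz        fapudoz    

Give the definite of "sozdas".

sozdasovi

lomuvvaz and fuboz both end in -z yet inflect differently (lomuvvazovi, fafuboz), so the final letter is not what conditions the rule; the last vowel is.
"sozdas" has last vowel 'a'. The stems whose last vowel is 'a' (gopopas → gopopasovi, lomuvvaz → lomuvvazovi, pasas → pasasovi) add -ovi.
The other pattern: stems whose last vowel is 'o' add the prefix fa-.
So sozdas → sozdasovi.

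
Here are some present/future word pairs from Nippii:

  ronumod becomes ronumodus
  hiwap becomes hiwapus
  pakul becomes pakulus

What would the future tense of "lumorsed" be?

Every pair shown (ronumod → ronumodus, hiwap → hiwapus, pakul → pakulus) follows the same rule: add -us.
So lumorsed → lumorsedus.

lumorsedus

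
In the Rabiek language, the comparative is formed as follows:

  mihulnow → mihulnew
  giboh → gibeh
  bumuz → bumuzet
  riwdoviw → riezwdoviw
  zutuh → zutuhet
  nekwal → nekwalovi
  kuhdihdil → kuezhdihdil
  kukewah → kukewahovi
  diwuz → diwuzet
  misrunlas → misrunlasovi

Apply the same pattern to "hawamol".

hawamel

kukewah and giboh both end in -h yet inflect differently (kukewahovi, gibeh), so the final letter is not what conditions the rule; the last vowel is.
"hawamol" has last vowel 'o'. The stems whose last vowel is 'o' (giboh → gibeh, mihulnow → mihulnew) change the last vowel to 'e'.
So hawamol → hawamel.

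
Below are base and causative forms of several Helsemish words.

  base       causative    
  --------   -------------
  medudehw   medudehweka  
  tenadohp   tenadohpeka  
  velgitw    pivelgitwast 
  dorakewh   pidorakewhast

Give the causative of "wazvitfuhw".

wazvitfuhweka

medudehw and velgitw both end in -w yet inflect differently (medudehweka, pivelgitwast), so the final letter is not what conditions the rule; the second-to-last letter is.
"wazvitfuhw" has second-to-last letter 'h'. The stems whose second-to-last letter is 'h' (medudehw → medudehweka, tenadohp → tenadohpeka) add -eka.
The other pattern: stems whose second-to-last letter is 't' or 'w' add pi- … -ast around the stem.
So wazvitfuhw → wazvitfuhweka.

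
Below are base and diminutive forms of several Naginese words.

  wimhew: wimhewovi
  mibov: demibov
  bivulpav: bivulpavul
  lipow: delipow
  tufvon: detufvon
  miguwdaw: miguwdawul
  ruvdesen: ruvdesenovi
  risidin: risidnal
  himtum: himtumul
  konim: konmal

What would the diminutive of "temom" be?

detemom

"temom" has last vowel 'o'. The stems whose last vowel is 'o' (mibov → demibov, lipow → delipow, tufvon → detufvon) add the prefix de-.
The other patterns: stems whose last vowel is 'a' or 'u' add -ul; stems whose last vowel is 'e' add -ovi; stems whose last vowel is 'i' delete the last vowel and add -al.
So temom → detemom.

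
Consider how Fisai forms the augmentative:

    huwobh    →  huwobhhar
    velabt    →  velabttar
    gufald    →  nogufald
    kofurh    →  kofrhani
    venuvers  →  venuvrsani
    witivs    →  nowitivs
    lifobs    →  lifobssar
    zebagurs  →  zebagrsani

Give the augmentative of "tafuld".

zebagurs and lifobs both end in -s yet inflect differently (zebagrsani, lifobssar), so the final letter is not what conditions the rule; the second-to-last letter is.
"tafuld" has second-to-last letter 'l'. The one such stem in the data (gufald → nogufald) adds the prefix no-, so the same rule applies.
The other patterns: stems whose second-to-last letter is 'r' delete the last vowel and add -ani; stems whose second-to-last letter is 'b' double the final consonant and add -ar.
So tafuld → notafuld.

notafuld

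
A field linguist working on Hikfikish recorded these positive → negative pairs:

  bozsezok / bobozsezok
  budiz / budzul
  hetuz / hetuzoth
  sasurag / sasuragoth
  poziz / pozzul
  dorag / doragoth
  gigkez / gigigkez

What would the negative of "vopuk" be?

gigkez and hetuz both end in -z yet inflect differently (gigigkez, hetuzoth), so the final letter is not what conditions the rule; the last vowel is.
"vopuk" has last vowel 'u'. The one such stem in the data (hetuz → hetuzoth) adds -oth, so the same rule applies.
So vopuk → vopukoth.

vopukoth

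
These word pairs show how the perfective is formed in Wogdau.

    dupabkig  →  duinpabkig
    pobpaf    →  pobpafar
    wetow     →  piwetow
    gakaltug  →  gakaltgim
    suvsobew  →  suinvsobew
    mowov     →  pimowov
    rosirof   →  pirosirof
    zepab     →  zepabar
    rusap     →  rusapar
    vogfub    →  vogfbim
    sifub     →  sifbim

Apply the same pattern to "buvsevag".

buvsevagar

"buvsevag" has last vowel 'a'. The stems whose last vowel is 'a' (pobpaf → pobpafar, rusap → rusapar, zepab → zepabar) add -ar.
The other patterns: stems whose last vowel is 'e' or 'i' insert -in- after the first vowel; stems whose last vowel is 'o' add the prefix pi-; stems whose last vowel is 'u' delete the last vowel and add -im.
So buvsevag → buvsevagar.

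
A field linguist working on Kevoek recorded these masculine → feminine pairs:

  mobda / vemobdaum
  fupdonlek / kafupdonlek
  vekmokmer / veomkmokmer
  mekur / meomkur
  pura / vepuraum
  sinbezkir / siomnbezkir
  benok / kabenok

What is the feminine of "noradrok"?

kanoradrok

"noradrok" ends in -k. The stems ending in -k (benok → kabenok, fupdonlek → kafupdonlek) add the prefix ka-.
So noradrok → kanoradrok.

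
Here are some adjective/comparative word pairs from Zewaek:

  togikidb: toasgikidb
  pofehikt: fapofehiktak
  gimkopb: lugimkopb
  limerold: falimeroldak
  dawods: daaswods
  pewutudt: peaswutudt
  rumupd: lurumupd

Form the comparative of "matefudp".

maastefudp

gimkopb and togikidb both end in -b yet inflect differently (lugimkopb, toasgikidb), so the final letter is not what conditions the rule; the second-to-last letter is.
"matefudp" has second-to-last letter 'd'. The stems whose second-to-last letter is 'd' (dawods → daaswods, pewutudt → peaswutudt, togikidb → toasgikidb) insert -as- after the first vowel.
So matefudp → maastefudp.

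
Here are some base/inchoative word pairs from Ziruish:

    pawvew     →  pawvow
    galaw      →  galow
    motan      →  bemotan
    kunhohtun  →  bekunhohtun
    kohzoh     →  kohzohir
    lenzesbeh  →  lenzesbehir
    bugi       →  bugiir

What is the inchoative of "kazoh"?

"kazoh" ends in -h. The stems ending in -h (kohzoh → kohzohir, lenzesbeh → lenzesbehir) add -ir.
So kazoh → kazohir.

kazohir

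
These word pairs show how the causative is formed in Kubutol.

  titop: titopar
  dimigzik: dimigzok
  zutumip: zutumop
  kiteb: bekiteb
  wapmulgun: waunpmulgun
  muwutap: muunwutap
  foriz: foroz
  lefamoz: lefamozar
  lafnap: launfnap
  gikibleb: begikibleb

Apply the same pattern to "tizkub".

tiunzkub

titop and zutumip both end in -p yet inflect differently (titopar, zutumop), so the final letter is not what conditions the rule; the last vowel is.
"tizkub" has last vowel 'u'. The one such stem in the data (wapmulgun → waunpmulgun) inserts -un- after the first vowel (as do muwutap, lafnap), so the same rule applies.
So tizkub → tiunzkub.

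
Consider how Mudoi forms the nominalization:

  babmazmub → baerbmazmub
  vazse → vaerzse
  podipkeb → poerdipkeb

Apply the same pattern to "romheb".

roermheb

Every pair shown (babmazmub → baerbmazmub, vazse → vaerzse, podipkeb → poerdipkeb) follows the same rule: insert -er- after the first vowel.
So romheb → roermheb.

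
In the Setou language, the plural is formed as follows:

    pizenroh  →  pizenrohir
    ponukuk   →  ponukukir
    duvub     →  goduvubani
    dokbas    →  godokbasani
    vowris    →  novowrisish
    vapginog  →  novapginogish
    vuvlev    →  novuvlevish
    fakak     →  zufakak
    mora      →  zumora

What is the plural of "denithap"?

godenithapani

dokbas and vowris both end in -s yet inflect differently (godokbasani, novowrisish), so the final letter is not what conditions the rule; the first letter is.
"denithap" begins with d-. The stems beginning with d- (duvub → goduvubani, dokbas → godokbasani) add go- … -ani around the stem.
So denithap → godenithapani.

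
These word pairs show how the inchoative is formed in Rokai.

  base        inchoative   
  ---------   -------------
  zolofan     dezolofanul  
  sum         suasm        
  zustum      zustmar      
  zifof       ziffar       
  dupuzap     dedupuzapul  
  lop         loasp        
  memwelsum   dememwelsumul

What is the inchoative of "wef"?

sum and zustum both end in -m yet inflect differently (suasm, zustmar), so the final letter is not what conditions the rule; the number of vowels is.
"wef" has 1 vowel. The stems with 1 vowel (lop → loasp, sum → suasm) insert -as- after the first vowel.
The other patterns: stems with 2 vowels delete the last vowel and add -ar; stems with 3 vowels add de- … -ul around the stem.
So wef → weasf.

weasf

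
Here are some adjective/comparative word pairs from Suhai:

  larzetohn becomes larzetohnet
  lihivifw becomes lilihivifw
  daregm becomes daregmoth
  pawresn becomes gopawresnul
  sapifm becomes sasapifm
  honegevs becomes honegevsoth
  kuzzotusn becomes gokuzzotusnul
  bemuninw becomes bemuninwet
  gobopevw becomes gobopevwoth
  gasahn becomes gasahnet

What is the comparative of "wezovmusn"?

daregm and sapifm both end in -m yet inflect differently (daregmoth, sasapifm), so the final letter is not what conditions the rule; the second-to-last letter is.
"wezovmusn" has second-to-last letter 's'. The stems whose second-to-last letter is 's' (kuzzotusn → gokuzzotusnul, pawresn → gopawresnul) add go- … -ul around the stem.
So wezovmusn → gowezovmusnul.

gowezovmusnul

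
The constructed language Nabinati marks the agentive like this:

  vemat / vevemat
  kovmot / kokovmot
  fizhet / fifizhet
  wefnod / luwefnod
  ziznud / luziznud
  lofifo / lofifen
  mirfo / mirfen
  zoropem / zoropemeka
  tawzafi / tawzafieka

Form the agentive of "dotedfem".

kovmot and wefnod both have last vowel 'o' yet inflect differently (kokovmot, luwefnod), so the last vowel is not what conditions the rule; the final letter is.
"dotedfem" ends in -m. The one such stem in the data (zoropem → zoropemeka) adds -eka, so the same rule applies.
So dotedfem → dotedfemeka.

dotedfemeka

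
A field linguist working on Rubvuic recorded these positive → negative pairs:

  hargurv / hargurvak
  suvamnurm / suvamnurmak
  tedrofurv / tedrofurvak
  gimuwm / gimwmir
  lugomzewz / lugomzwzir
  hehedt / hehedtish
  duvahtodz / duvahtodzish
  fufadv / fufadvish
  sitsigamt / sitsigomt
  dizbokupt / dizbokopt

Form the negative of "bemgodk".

"bemgodk" has second-to-last letter 'd'. The stems whose second-to-last letter is 'd' (hehedt → hehedtish, duvahtodz → duvahtodzish, fufadv → fufadvish) add -ish.
The other patterns: stems whose second-to-last letter is 'r' add -ak; stems whose second-to-last letter is 'w' delete the last vowel and add -ir; stems whose second-to-last letter is 'm' or 'p' change the last vowel to 'o'.
So bemgodk → bemgodkish.

bemgodkish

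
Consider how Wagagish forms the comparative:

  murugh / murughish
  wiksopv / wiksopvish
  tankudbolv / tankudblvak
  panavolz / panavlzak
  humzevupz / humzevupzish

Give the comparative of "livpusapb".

"livpusapb" has second-to-last letter 'p'. The stems whose second-to-last letter is 'p' (wiksopv → wiksopvish, humzevupz → humzevupzish) add -ish.
The other pattern: stems whose second-to-last letter is 'l' delete the last vowel and add -ak.
So livpusapb → livpusapbish.

livpusapbish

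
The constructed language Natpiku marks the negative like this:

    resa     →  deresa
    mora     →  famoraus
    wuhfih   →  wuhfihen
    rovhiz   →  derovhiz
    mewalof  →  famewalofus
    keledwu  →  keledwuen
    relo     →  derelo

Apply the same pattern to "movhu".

famovhuus

mora and resa both end in -a yet inflect differently (famoraus, deresa), so the final letter is not what conditions the rule; the first letter is.
"movhu" begins with m-. The stems beginning with m- (mora → famoraus, mewalof → famewalofus) add fa- … -us around the stem.
The other patterns: stems beginning with r- add the prefix de-; stems beginning with k- or w- add -en.
So movhu → famovhuus.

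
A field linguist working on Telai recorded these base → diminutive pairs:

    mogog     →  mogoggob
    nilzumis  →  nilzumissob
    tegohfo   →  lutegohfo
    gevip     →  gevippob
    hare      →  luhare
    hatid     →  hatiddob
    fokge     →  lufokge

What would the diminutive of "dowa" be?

ludowa

tegohfo and mogog both have last vowel 'o' yet inflect differently (lutegohfo, mogoggob), so the last vowel is not what conditions the rule; whether the stem ends in a vowel or a consonant is.
"dowa" ends in a vowel. The stems ending in a vowel (hare → luhare, fokge → lufokge, tegohfo → lutegohfo) add the prefix lu-.
So dowa → ludowa.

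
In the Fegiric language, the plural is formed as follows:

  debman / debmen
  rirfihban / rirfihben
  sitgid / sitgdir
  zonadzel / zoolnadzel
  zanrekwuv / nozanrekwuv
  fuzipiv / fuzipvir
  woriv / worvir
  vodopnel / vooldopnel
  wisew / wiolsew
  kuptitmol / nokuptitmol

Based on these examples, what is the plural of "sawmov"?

woriv and zanrekwuv both end in -v yet inflect differently (worvir, nozanrekwuv), so the final letter is not what conditions the rule; the last vowel is.
"sawmov" has last vowel 'o'. The one such stem in the data (kuptitmol → nokuptitmol) adds the prefix no-, so the same rule applies.
The other patterns: stems whose last vowel is 'a' change the last vowel to 'e'; stems whose last vowel is 'i' delete the last vowel and add -ir; stems whose last vowel is 'e' insert -ol- after the first vowel.
So sawmov → nosawmov.

nosawmov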